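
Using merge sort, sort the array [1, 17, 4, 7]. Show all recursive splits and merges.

Merge sort trace:

Split: [1, 17, 4, 7] -> [1, 17] and [4, 7]
  Split: [1, 17] -> [1] and [17]
  Merge: [1] + [17] -> [1, 17]
  Split: [4, 7] -> [4] and [7]
  Merge: [4] + [7] -> [4, 7]
Merge: [1, 17] + [4, 7] -> [1, 4, 7, 17]

Final sorted array: [1, 4, 7, 17]

The merge sort proceeds by recursively splitting the array and merging sorted halves.
After all merges, the sorted array is [1, 4, 7, 17].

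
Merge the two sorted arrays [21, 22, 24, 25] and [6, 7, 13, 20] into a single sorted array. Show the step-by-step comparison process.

Merging process:

Compare 21 vs 6: take 6 from right. Merged: [6]
Compare 21 vs 7: take 7 from right. Merged: [6, 7]
Compare 21 vs 13: take 13 from right. Merged: [6, 7, 13]
Compare 21 vs 20: take 20 from right. Merged: [6, 7, 13, 20]
Append remaining from left: [21, 22, 24, 25]. Merged: [6, 7, 13, 20, 21, 22, 24, 25]

Final merged array: [6, 7, 13, 20, 21, 22, 24, 25]
Total comparisons: 4

The merged array is [6, 7, 13, 20, 21, 22, 24, 25], requiring 4 comparisons. The merge step runs in O(n) time where n is the total number of elements.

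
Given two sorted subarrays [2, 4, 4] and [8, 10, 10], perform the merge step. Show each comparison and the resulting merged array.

Merging process:

Compare 2 vs 8: take 2 from left. Merged: [2]
Compare 4 vs 8: take 4 from left. Merged: [2, 4]
Compare 4 vs 8: take 4 from left. Merged: [2, 4, 4]
Append remaining from right: [8, 10, 10]. Merged: [2, 4, 4, 8, 10, 10]

Final merged array: [2, 4, 4, 8, 10, 10]
Total comparisons: 3

The merged array is [2, 4, 4, 8, 10, 10], requiring 3 comparisons. The merge step runs in O(n) time where n is the total number of elements.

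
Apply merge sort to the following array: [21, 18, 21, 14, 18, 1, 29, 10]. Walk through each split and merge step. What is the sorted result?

Merge sort trace:

Split: [21, 18, 21, 14, 18, 1, 29, 10] -> [21, 18, 21, 14] and [18, 1, 29, 10]
  Split: [21, 18, 21, 14] -> [21, 18] and [21, 14]
    Split: [21, 18] -> [21] and [18]
    Merge: [21] + [18] -> [18, 21]
    Split: [21, 14] -> [21] and [14]
    Merge: [21] + [14] -> [14, 21]
  Merge: [18, 21] + [14, 21] -> [14, 18, 21, 21]
  Split: [18, 1, 29, 10] -> [18, 1] and [29, 10]
    Split: [18, 1] -> [18] and [1]
    Merge: [18] + [1] -> [1, 18]
    Split: [29, 10] -> [29] and [10]
    Merge: [29] + [10] -> [10, 29]
  Merge: [1, 18] + [10, 29] -> [1, 10, 18, 29]
Merge: [14, 18, 21, 21] + [1, 10, 18, 29] -> [1, 10, 14, 18, 18, 21, 21, 29]

Final sorted array: [1, 10, 14, 18, 18, 21, 21, 29]

The merge sort proceeds by recursively splitting the array and merging sorted halves.
After all merges, the sorted array is [1, 10, 14, 18, 18, 21, 21, 29].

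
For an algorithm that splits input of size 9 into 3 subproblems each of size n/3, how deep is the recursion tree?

For divide and conquer with division factor 3:

Problem sizes at each level:
Level 0: 9
Level 1: 3
Level 2: 1

The root is level 0 and the size-1 base case is level 2 (the tree spans levels 0 through 2, i.e. 3 levels counting the root), so the depth is the number of divisions: log_3(9) = 2

The recursion tree depth is log_3(9) = 2. At each level, the problem size is divided by 3, so it takes 2 divisions to reduce to a base case of size 1. The algorithm makes 3 recursive calls at each level.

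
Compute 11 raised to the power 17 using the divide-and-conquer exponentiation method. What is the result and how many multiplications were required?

Computing 11^17 by squaring (build up from 11^1; each line after the first costs one multiplication):

11^1 = 11
11^2 = (11^1)^2 = 11^2 = 121
11^4 = (11^2)^2 = 121^2 = 14641
11^8 = (11^4)^2 = 14641^2 = 214358881
11^16 = (11^8)^2 = 214358881^2 = 45949729863572161
11^17 = 11 * 11^16 = 11 * 45949729863572161 = 505447028499293771

Result: 505447028499293771
Multiplications needed: 5 (5 lines after 11^1)

11^17 = 505447028499293771. Using exponentiation by squaring, this requires 5 multiplications. The key idea: if the exponent is even, square the half-power; if odd, multiply by the base once.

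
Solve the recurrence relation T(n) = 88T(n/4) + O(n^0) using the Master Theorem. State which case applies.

Master Theorem for T(n) = 88T(n/4) + O(n^0):

a = 88, b = 4, c = 0
log_b(a) = log_4(88) = 3.2297

Case 1: c = 0 < log_4(88) = 3.2297
T(n) = O(n^(log_4 88))

For T(n) = 88T(n/4) + O(n^0): log_4(88) = 3.2297. This is Case 1 of the Master Theorem (c < log_b(a), work dominated by leaves), giving O(n^(log_4 88)).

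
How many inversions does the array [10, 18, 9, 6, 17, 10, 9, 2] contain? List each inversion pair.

Finding inversions in [10, 18, 9, 6, 17, 10, 9, 2]:

(0, 2): arr[0]=10 > arr[2]=9
(0, 3): arr[0]=10 > arr[3]=6
(0, 6): arr[0]=10 > arr[6]=9
(0, 7): arr[0]=10 > arr[7]=2
(1, 2): arr[1]=18 > arr[2]=9
(1, 3): arr[1]=18 > arr[3]=6
(1, 4): arr[1]=18 > arr[4]=17
(1, 5): arr[1]=18 > arr[5]=10
(1, 6): arr[1]=18 > arr[6]=9
(1, 7): arr[1]=18 > arr[7]=2
(2, 3): arr[2]=9 > arr[3]=6
(2, 7): arr[2]=9 > arr[7]=2
(3, 7): arr[3]=6 > arr[7]=2
(4, 5): arr[4]=17 > arr[5]=10
(4, 6): arr[4]=17 > arr[6]=9
(4, 7): arr[4]=17 > arr[7]=2
(5, 6): arr[5]=10 > arr[6]=9
(5, 7): arr[5]=10 > arr[7]=2
(6, 7): arr[6]=9 > arr[7]=2

Total inversions: 19

The array has 19 inversion(s): (0,2), (0,3), (0,6), (0,7), (1,2), (1,3), (1,4), (1,5), (1,6), (1,7), (2,3), (2,7), (3,7), (4,5), (4,6), (4,7), (5,6), (5,7), (6,7). Each pair (i,j) satisfies i < j and arr[i] > arr[j].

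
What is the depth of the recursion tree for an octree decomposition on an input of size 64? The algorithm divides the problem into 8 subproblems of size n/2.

For divide and conquer with division factor 2:

Problem sizes at each level:
Level 0: 64
Level 1: 32
Level 2: 16
Level 3: 8
Level 4: 4
Level 5: 2
Level 6: 1

The root is level 0 and the size-1 base case is level 6 (the tree spans levels 0 through 6, i.e. 7 levels counting the root), so the depth is the number of divisions: log_2(64) = 6

The recursion tree depth is log_2(64) = 6. At each level, the problem size is divided by 2, so it takes 6 divisions to reduce to a base case of size 1. The algorithm makes 8 recursive calls at each level.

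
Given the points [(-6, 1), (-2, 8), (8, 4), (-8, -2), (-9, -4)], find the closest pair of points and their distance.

Computing all pairwise distances among 5 points:

d((-6, 1), (-2, 8)) = 8.0623
d((-6, 1), (8, 4)) = 14.3178
d((-6, 1), (-8, -2)) = 3.6056
d((-6, 1), (-9, -4)) = 5.831
d((-2, 8), (8, 4)) = 10.7703
d((-2, 8), (-8, -2)) = 11.6619
d((-2, 8), (-9, -4)) = 13.8924
d((8, 4), (-8, -2)) = 17.088
d((8, 4), (-9, -4)) = 18.7883
d((-8, -2), (-9, -4)) = 2.2361 <-- minimum

Closest pair: (-8, -2) and (-9, -4) with distance 2.2361

The closest pair is (-8, -2) and (-9, -4) with Euclidean distance 2.2361. For 5 points, brute-force pairwise comparison is shown above. For large n, the divide-and-conquer algorithm (sort by x, recurse on halves, check the dividing strip) achieves O(n log n).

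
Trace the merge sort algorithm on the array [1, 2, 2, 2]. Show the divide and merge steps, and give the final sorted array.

Merge sort trace:

Split: [1, 2, 2, 2] -> [1, 2] and [2, 2]
  Split: [1, 2] -> [1] and [2]
  Merge: [1] + [2] -> [1, 2]
  Split: [2, 2] -> [2] and [2]
  Merge: [2] + [2] -> [2, 2]
Merge: [1, 2] + [2, 2] -> [1, 2, 2, 2]

Final sorted array: [1, 2, 2, 2]

The merge sort proceeds by recursively splitting the array and merging sorted halves.
After all merges, the sorted array is [1, 2, 2, 2].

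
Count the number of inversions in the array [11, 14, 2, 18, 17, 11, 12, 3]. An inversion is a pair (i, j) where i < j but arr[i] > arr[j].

Finding inversions in [11, 14, 2, 18, 17, 11, 12, 3]:

(0, 2): arr[0]=11 > arr[2]=2
(0, 7): arr[0]=11 > arr[7]=3
(1, 2): arr[1]=14 > arr[2]=2
(1, 5): arr[1]=14 > arr[5]=11
(1, 6): arr[1]=14 > arr[6]=12
(1, 7): arr[1]=14 > arr[7]=3
(3, 4): arr[3]=18 > arr[4]=17
(3, 5): arr[3]=18 > arr[5]=11
(3, 6): arr[3]=18 > arr[6]=12
(3, 7): arr[3]=18 > arr[7]=3
(4, 5): arr[4]=17 > arr[5]=11
(4, 6): arr[4]=17 > arr[6]=12
(4, 7): arr[4]=17 > arr[7]=3
(5, 7): arr[5]=11 > arr[7]=3
(6, 7): arr[6]=12 > arr[7]=3

Total inversions: 15

The array has 15 inversion(s): (0,2), (0,7), (1,2), (1,5), (1,6), (1,7), (3,4), (3,5), (3,6), (3,7), (4,5), (4,6), (4,7), (5,7), (6,7). Each pair (i,j) satisfies i < j and arr[i] > arr[j].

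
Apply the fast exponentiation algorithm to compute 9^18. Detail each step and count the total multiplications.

Computing 9^18 by squaring (build up from 9^1; each line after the first costs one multiplication):

9^1 = 9
9^2 = (9^1)^2 = 9^2 = 81
9^4 = (9^2)^2 = 81^2 = 6561
9^8 = (9^4)^2 = 6561^2 = 43046721
9^9 = 9 * 9^8 = 9 * 43046721 = 387420489
9^18 = (9^9)^2 = 387420489^2 = 150094635296999121

Result: 150094635296999121
Multiplications needed: 5 (5 lines after 9^1)

9^18 = 150094635296999121. Using exponentiation by squaring, this requires 5 multiplications. The key idea: if the exponent is even, square the half-power; if odd, multiply by the base once.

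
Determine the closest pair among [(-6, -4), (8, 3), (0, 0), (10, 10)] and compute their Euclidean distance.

Computing all pairwise distances among 4 points:

d((-6, -4), (8, 3)) = 15.6525
d((-6, -4), (0, 0)) = 7.2111 <-- minimum
d((-6, -4), (10, 10)) = 21.2603
d((8, 3), (0, 0)) = 8.544
d((8, 3), (10, 10)) = 7.2801
d((0, 0), (10, 10)) = 14.1421

Closest pair: (-6, -4) and (0, 0) with distance 7.2111

The closest pair is (-6, -4) and (0, 0) with Euclidean distance 7.2111. For 4 points, brute-force pairwise comparison is shown above. For large n, the divide-and-conquer algorithm (sort by x, recurse on halves, check the dividing strip) achieves O(n log n).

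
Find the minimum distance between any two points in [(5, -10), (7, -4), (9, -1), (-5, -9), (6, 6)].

Computing all pairwise distances among 5 points:

d((5, -10), (7, -4)) = 6.3246
d((5, -10), (9, -1)) = 9.8489
d((5, -10), (-5, -9)) = 10.0499
d((5, -10), (6, 6)) = 16.0312
d((7, -4), (9, -1)) = 3.6056 <-- minimum
d((7, -4), (-5, -9)) = 13.0
d((7, -4), (6, 6)) = 10.0499
d((9, -1), (-5, -9)) = 16.1245
d((9, -1), (6, 6)) = 7.6158
d((-5, -9), (6, 6)) = 18.6011

Closest pair: (7, -4) and (9, -1) with distance 3.6056

The closest pair is (7, -4) and (9, -1) with Euclidean distance 3.6056. For 5 points, brute-force pairwise comparison is shown above. For large n, the divide-and-conquer algorithm (sort by x, recurse on halves, check the dividing strip) achieves O(n log n).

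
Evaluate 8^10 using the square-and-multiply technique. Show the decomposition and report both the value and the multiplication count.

Computing 8^10 by squaring (build up from 8^1; each line after the first costs one multiplication):

8^1 = 8
8^2 = (8^1)^2 = 8^2 = 64
8^4 = (8^2)^2 = 64^2 = 4096
8^5 = 8 * 8^4 = 8 * 4096 = 32768
8^10 = (8^5)^2 = 32768^2 = 1073741824

Result: 1073741824
Multiplications needed: 4 (4 lines after 8^1)

8^10 = 1073741824. Using exponentiation by squaring, this requires 4 multiplications. The key idea: if the exponent is even, square the half-power; if odd, multiply by the base once.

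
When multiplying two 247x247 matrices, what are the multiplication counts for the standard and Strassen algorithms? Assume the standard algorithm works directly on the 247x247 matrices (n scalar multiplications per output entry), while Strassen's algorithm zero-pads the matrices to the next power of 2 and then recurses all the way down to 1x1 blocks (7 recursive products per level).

Matrix multiplication for 247x247 matrices:

Strassen's algorithm requires power-of-2 dimensions. Pad 247x247 to 256x256 (next power of 2).

Standard algorithm: 247^3 = 15069223 multiplications
Strassen's algorithm: 7^(log2(256)) = 7^8 = 5764801 multiplications
Savings: 15069223 - 5764801 = 9304422 multiplications

Standard: 15069223 multiplications (247^3). Strassen: 5764801 multiplications (7^8, after padding to 256x256). Strassen reduces 8 recursive multiplications to 7 at each level.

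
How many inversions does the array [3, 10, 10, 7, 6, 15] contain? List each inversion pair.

Finding inversions in [3, 10, 10, 7, 6, 15]:

(1, 3): arr[1]=10 > arr[3]=7
(1, 4): arr[1]=10 > arr[4]=6
(2, 3): arr[2]=10 > arr[3]=7
(2, 4): arr[2]=10 > arr[4]=6
(3, 4): arr[3]=7 > arr[4]=6

Total inversions: 5

The array has 5 inversion(s): (1,3), (1,4), (2,3), (2,4), (3,4). Each pair (i,j) satisfies i < j and arr[i] > arr[j].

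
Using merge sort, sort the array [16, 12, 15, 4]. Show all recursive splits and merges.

Merge sort trace:

Split: [16, 12, 15, 4] -> [16, 12] and [15, 4]
  Split: [16, 12] -> [16] and [12]
  Merge: [16] + [12] -> [12, 16]
  Split: [15, 4] -> [15] and [4]
  Merge: [15] + [4] -> [4, 15]
Merge: [12, 16] + [4, 15] -> [4, 12, 15, 16]

Final sorted array: [4, 12, 15, 16]

The merge sort proceeds by recursively splitting the array and merging sorted halves.
After all merges, the sorted array is [4, 12, 15, 16].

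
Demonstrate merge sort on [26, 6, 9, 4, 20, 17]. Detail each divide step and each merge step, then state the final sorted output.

Merge sort trace:

Split: [26, 6, 9, 4, 20, 17] -> [26, 6, 9] and [4, 20, 17]
  Split: [26, 6, 9] -> [26] and [6, 9]
    Split: [6, 9] -> [6] and [9]
    Merge: [6] + [9] -> [6, 9]
  Merge: [26] + [6, 9] -> [6, 9, 26]
  Split: [4, 20, 17] -> [4] and [20, 17]
    Split: [20, 17] -> [20] and [17]
    Merge: [20] + [17] -> [17, 20]
  Merge: [4] + [17, 20] -> [4, 17, 20]
Merge: [6, 9, 26] + [4, 17, 20] -> [4, 6, 9, 17, 20, 26]

Final sorted array: [4, 6, 9, 17, 20, 26]

The merge sort proceeds by recursively splitting the array and merging sorted halves.
After all merges, the sorted array is [4, 6, 9, 17, 20, 26].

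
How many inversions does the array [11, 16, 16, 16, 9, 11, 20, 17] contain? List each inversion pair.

Finding inversions in [11, 16, 16, 16, 9, 11, 20, 17]:

(0, 4): arr[0]=11 > arr[4]=9
(1, 4): arr[1]=16 > arr[4]=9
(1, 5): arr[1]=16 > arr[5]=11
(2, 4): arr[2]=16 > arr[4]=9
(2, 5): arr[2]=16 > arr[5]=11
(3, 4): arr[3]=16 > arr[4]=9
(3, 5): arr[3]=16 > arr[5]=11
(6, 7): arr[6]=20 > arr[7]=17

Total inversions: 8

The array has 8 inversion(s): (0,4), (1,4), (1,5), (2,4), (2,5), (3,4), (3,5), (6,7). Each pair (i,j) satisfies i < j and arr[i] > arr[j].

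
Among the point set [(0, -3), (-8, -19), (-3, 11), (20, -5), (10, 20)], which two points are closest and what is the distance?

Computing all pairwise distances among 5 points:

d((0, -3), (-8, -19)) = 17.8885
d((0, -3), (-3, 11)) = 14.3178 <-- minimum
d((0, -3), (20, -5)) = 20.0998
d((0, -3), (10, 20)) = 25.0799
d((-8, -19), (-3, 11)) = 30.4138
d((-8, -19), (20, -5)) = 31.305
d((-8, -19), (10, 20)) = 42.9535
d((-3, 11), (20, -5)) = 28.0179
d((-3, 11), (10, 20)) = 15.8114
d((20, -5), (10, 20)) = 26.9258

Closest pair: (0, -3) and (-3, 11) with distance 14.3178

The closest pair is (0, -3) and (-3, 11) with Euclidean distance 14.3178. For 5 points, brute-force pairwise comparison is shown above. For large n, the divide-and-conquer algorithm (sort by x, recurse on halves, check the dividing strip) achieves O(n log n).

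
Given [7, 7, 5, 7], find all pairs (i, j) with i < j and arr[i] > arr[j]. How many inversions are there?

Finding inversions in [7, 7, 5, 7]:

(0, 2): arr[0]=7 > arr[2]=5
(1, 2): arr[1]=7 > arr[2]=5

Total inversions: 2

The array has 2 inversion(s): (0,2), (1,2). Each pair (i,j) satisfies i < j and arr[i] > arr[j].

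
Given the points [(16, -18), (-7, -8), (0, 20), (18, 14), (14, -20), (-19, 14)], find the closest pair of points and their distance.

Computing all pairwise distances among 6 points:

d((16, -18), (-7, -8)) = 25.0799
d((16, -18), (0, 20)) = 41.2311
d((16, -18), (18, 14)) = 32.0624
d((16, -18), (14, -20)) = 2.8284 <-- minimum
d((16, -18), (-19, 14)) = 47.4236
d((-7, -8), (0, 20)) = 28.8617
d((-7, -8), (18, 14)) = 33.3017
d((-7, -8), (14, -20)) = 24.1868
d((-7, -8), (-19, 14)) = 25.0599
d((0, 20), (18, 14)) = 18.9737
d((0, 20), (14, -20)) = 42.3792
d((0, 20), (-19, 14)) = 19.9249
d((18, 14), (14, -20)) = 34.2345
d((18, 14), (-19, 14)) = 37.0
d((14, -20), (-19, 14)) = 47.3814

Closest pair: (16, -18) and (14, -20) with distance 2.8284

The closest pair is (16, -18) and (14, -20) with Euclidean distance 2.8284. For 6 points, brute-force pairwise comparison is shown above. For large n, the divide-and-conquer algorithm (sort by x, recurse on halves, check the dividing strip) achieves O(n log n).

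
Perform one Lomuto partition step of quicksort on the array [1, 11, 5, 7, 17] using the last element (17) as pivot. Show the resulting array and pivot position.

Lomuto partition with pivot = 17:

Initial array: [1, 11, 5, 7, 17]

arr[0]=1 <= 17: swap with position 0, array becomes [1, 11, 5, 7, 17]
arr[1]=11 <= 17: swap with position 1, array becomes [1, 11, 5, 7, 17]
arr[2]=5 <= 17: swap with position 2, array becomes [1, 11, 5, 7, 17]
arr[3]=7 <= 17: swap with position 3, array becomes [1, 11, 5, 7, 17]

Place pivot at position 4: [1, 11, 5, 7, 17]
Pivot position: 4

After partitioning with pivot 17, the array becomes [1, 11, 5, 7, 17]. The pivot is placed at index 4. All elements to the left of the pivot are <= 17, and all elements to the right are > 17.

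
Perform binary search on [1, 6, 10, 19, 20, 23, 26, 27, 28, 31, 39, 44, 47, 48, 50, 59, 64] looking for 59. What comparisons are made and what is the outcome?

Binary search for 59 in [1, 6, 10, 19, 20, 23, 26, 27, 28, 31, 39, 44, 47, 48, 50, 59, 64]:

lo=0, hi=16, mid=8, arr[mid]=28 -> 28 < 59, search right half
lo=9, hi=16, mid=12, arr[mid]=47 -> 47 < 59, search right half
lo=13, hi=16, mid=14, arr[mid]=50 -> 50 < 59, search right half
lo=15, hi=16, mid=15, arr[mid]=59 -> Found target at index 15!

Binary search finds 59 at index 15 after 4 comparisons. The search repeatedly halves the search space by comparing with the middle element.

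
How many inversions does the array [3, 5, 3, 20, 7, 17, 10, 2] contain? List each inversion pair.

Finding inversions in [3, 5, 3, 20, 7, 17, 10, 2]:

(0, 7): arr[0]=3 > arr[7]=2
(1, 2): arr[1]=5 > arr[2]=3
(1, 7): arr[1]=5 > arr[7]=2
(2, 7): arr[2]=3 > arr[7]=2
(3, 4): arr[3]=20 > arr[4]=7
(3, 5): arr[3]=20 > arr[5]=17
(3, 6): arr[3]=20 > arr[6]=10
(3, 7): arr[3]=20 > arr[7]=2
(4, 7): arr[4]=7 > arr[7]=2
(5, 6): arr[5]=17 > arr[6]=10
(5, 7): arr[5]=17 > arr[7]=2
(6, 7): arr[6]=10 > arr[7]=2

Total inversions: 12

The array has 12 inversion(s): (0,7), (1,2), (1,7), (2,7), (3,4), (3,5), (3,6), (3,7), (4,7), (5,6), (5,7), (6,7). Each pair (i,j) satisfies i < j and arr[i] > arr[j].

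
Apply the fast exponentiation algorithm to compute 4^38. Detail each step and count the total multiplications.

Computing 4^38 by squaring (build up from 4^1; each line after the first costs one multiplication):

4^1 = 4
4^2 = (4^1)^2 = 4^2 = 16
4^4 = (4^2)^2 = 16^2 = 256
4^8 = (4^4)^2 = 256^2 = 65536
4^9 = 4 * 4^8 = 4 * 65536 = 262144
4^18 = (4^9)^2 = 262144^2 = 68719476736
4^19 = 4 * 4^18 = 4 * 68719476736 = 274877906944
4^38 = (4^19)^2 = 274877906944^2 = 75557863725914323419136

Result: 75557863725914323419136
Multiplications needed: 7 (7 lines after 4^1)

4^38 = 75557863725914323419136. Using exponentiation by squaring, this requires 7 multiplications. The key idea: if the exponent is even, square the half-power; if odd, multiply by the base once.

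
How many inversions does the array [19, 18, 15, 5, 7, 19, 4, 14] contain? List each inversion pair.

Finding inversions in [19, 18, 15, 5, 7, 19, 4, 14]:

(0, 1): arr[0]=19 > arr[1]=18
(0, 2): arr[0]=19 > arr[2]=15
(0, 3): arr[0]=19 > arr[3]=5
(0, 4): arr[0]=19 > arr[4]=7
(0, 6): arr[0]=19 > arr[6]=4
(0, 7): arr[0]=19 > arr[7]=14
(1, 2): arr[1]=18 > arr[2]=15
(1, 3): arr[1]=18 > arr[3]=5
(1, 4): arr[1]=18 > arr[4]=7
(1, 6): arr[1]=18 > arr[6]=4
(1, 7): arr[1]=18 > arr[7]=14
(2, 3): arr[2]=15 > arr[3]=5
(2, 4): arr[2]=15 > arr[4]=7
(2, 6): arr[2]=15 > arr[6]=4
(2, 7): arr[2]=15 > arr[7]=14
(3, 6): arr[3]=5 > arr[6]=4
(4, 6): arr[4]=7 > arr[6]=4
(5, 6): arr[5]=19 > arr[6]=4
(5, 7): arr[5]=19 > arr[7]=14

Total inversions: 19

The array has 19 inversion(s): (0,1), (0,2), (0,3), (0,4), (0,6), (0,7), (1,2), (1,3), (1,4), (1,6), (1,7), (2,3), (2,4), (2,6), (2,7), (3,6), (4,6), (5,6), (5,7). Each pair (i,j) satisfies i < j and arr[i] > arr[j].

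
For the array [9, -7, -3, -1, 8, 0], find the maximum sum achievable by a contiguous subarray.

Using Kadane's algorithm on [9, -7, -3, -1, 8, 0]:

Scanning through the array:
Position 1 (value -7): max_ending_here = 2, max_so_far = 9
Position 2 (value -3): max_ending_here = -1, max_so_far = 9
Position 3 (value -1): max_ending_here = -1, max_so_far = 9
Position 4 (value 8): max_ending_here = 8, max_so_far = 9
Position 5 (value 0): max_ending_here = 8, max_so_far = 9

Maximum subarray: [9]
Maximum sum: 9

The maximum subarray is [9] with sum 9. This subarray runs from index 0 to index 0.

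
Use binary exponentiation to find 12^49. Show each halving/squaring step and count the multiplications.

Computing 12^49 by squaring (build up from 12^1; each line after the first costs one multiplication):

12^1 = 12
12^2 = (12^1)^2 = 12^2 = 144
12^3 = 12 * 12^2 = 12 * 144 = 1728
12^6 = (12^3)^2 = 1728^2 = 2985984
12^12 = (12^6)^2 = 2985984^2 = 8916100448256
12^24 = (12^12)^2 = 8916100448256^2 = 79496847203390844133441536
12^48 = (12^24)^2 = 79496847203390844133441536^2 = 6319748715279270675921934218987893281199411530039296
12^49 = 12 * 12^48 = 12 * 6319748715279270675921934218987893281199411530039296 = 75836984583351248111063210627854719374392938360471552

Result: 75836984583351248111063210627854719374392938360471552
Multiplications needed: 7 (7 lines after 12^1)

12^49 = 75836984583351248111063210627854719374392938360471552. Using exponentiation by squaring, this requires 7 multiplications. The key idea: if the exponent is even, square the half-power; if odd, multiply by the base once.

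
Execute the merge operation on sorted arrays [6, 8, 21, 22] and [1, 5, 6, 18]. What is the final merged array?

Merging process:

Compare 6 vs 1: take 1 from right. Merged: [1]
Compare 6 vs 5: take 5 from right. Merged: [1, 5]
Compare 6 vs 6: take 6 from left. Merged: [1, 5, 6]
Compare 8 vs 6: take 6 from right. Merged: [1, 5, 6, 6]
Compare 8 vs 18: take 8 from left. Merged: [1, 5, 6, 6, 8]
Compare 21 vs 18: take 18 from right. Merged: [1, 5, 6, 6, 8, 18]
Append remaining from left: [21, 22]. Merged: [1, 5, 6, 6, 8, 18, 21, 22]

Final merged array: [1, 5, 6, 6, 8, 18, 21, 22]
Total comparisons: 6

The merged array is [1, 5, 6, 6, 8, 18, 21, 22], requiring 6 comparisons. The merge step runs in O(n) time where n is the total number of elements.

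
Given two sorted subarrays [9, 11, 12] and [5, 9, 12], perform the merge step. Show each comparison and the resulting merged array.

Merging process:

Compare 9 vs 5: take 5 from right. Merged: [5]
Compare 9 vs 9: take 9 from left. Merged: [5, 9]
Compare 11 vs 9: take 9 from right. Merged: [5, 9, 9]
Compare 11 vs 12: take 11 from left. Merged: [5, 9, 9, 11]
Compare 12 vs 12: take 12 from left. Merged: [5, 9, 9, 11, 12]
Append remaining from right: [12]. Merged: [5, 9, 9, 11, 12, 12]

Final merged array: [5, 9, 9, 11, 12, 12]
Total comparisons: 5

The merged array is [5, 9, 9, 11, 12, 12], requiring 5 comparisons. The merge step runs in O(n) time where n is the total number of elements.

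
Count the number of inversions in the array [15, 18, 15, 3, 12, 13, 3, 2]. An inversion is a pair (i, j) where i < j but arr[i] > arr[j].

Finding inversions in [15, 18, 15, 3, 12, 13, 3, 2]:

(0, 3): arr[0]=15 > arr[3]=3
(0, 4): arr[0]=15 > arr[4]=12
(0, 5): arr[0]=15 > arr[5]=13
(0, 6): arr[0]=15 > arr[6]=3
(0, 7): arr[0]=15 > arr[7]=2
(1, 2): arr[1]=18 > arr[2]=15
(1, 3): arr[1]=18 > arr[3]=3
(1, 4): arr[1]=18 > arr[4]=12
(1, 5): arr[1]=18 > arr[5]=13
(1, 6): arr[1]=18 > arr[6]=3
(1, 7): arr[1]=18 > arr[7]=2
(2, 3): arr[2]=15 > arr[3]=3
(2, 4): arr[2]=15 > arr[4]=12
(2, 5): arr[2]=15 > arr[5]=13
(2, 6): arr[2]=15 > arr[6]=3
(2, 7): arr[2]=15 > arr[7]=2
(3, 7): arr[3]=3 > arr[7]=2
(4, 6): arr[4]=12 > arr[6]=3
(4, 7): arr[4]=12 > arr[7]=2
(5, 6): arr[5]=13 > arr[6]=3
(5, 7): arr[5]=13 > arr[7]=2
(6, 7): arr[6]=3 > arr[7]=2

Total inversions: 22

The array has 22 inversion(s): (0,3), (0,4), (0,5), (0,6), (0,7), (1,2), (1,3), (1,4), (1,5), (1,6), (1,7), (2,3), (2,4), (2,5), (2,6), (2,7), (3,7), (4,6), (4,7), (5,6), (5,7), (6,7). Each pair (i,j) satisfies i < j and arr[i] > arr[j].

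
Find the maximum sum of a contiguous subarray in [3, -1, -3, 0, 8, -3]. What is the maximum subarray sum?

Using Kadane's algorithm on [3, -1, -3, 0, 8, -3]:

Scanning through the array:
Position 1 (value -1): max_ending_here = 2, max_so_far = 3
Position 2 (value -3): max_ending_here = -1, max_so_far = 3
Position 3 (value 0): max_ending_here = 0, max_so_far = 3
Position 4 (value 8): max_ending_here = 8, max_so_far = 8
Position 5 (value -3): max_ending_here = 5, max_so_far = 8

Maximum subarray: [0, 8]
Maximum sum: 8

The maximum subarray is [0, 8] with sum 8. This subarray runs from index 3 to index 4.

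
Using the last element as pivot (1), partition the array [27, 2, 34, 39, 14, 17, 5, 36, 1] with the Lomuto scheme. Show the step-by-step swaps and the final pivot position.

Lomuto partition with pivot = 1:

Initial array: [27, 2, 34, 39, 14, 17, 5, 36, 1]

arr[0]=27 > 1: no swap
arr[1]=2 > 1: no swap
arr[2]=34 > 1: no swap
arr[3]=39 > 1: no swap
arr[4]=14 > 1: no swap
arr[5]=17 > 1: no swap
arr[6]=5 > 1: no swap
arr[7]=36 > 1: no swap

Place pivot at position 0: [1, 2, 34, 39, 14, 17, 5, 36, 27]
Pivot position: 0

After partitioning with pivot 1, the array becomes [1, 2, 34, 39, 14, 17, 5, 36, 27]. The pivot is placed at index 0. All elements to the left of the pivot are <= 1, and all elements to the right are > 1.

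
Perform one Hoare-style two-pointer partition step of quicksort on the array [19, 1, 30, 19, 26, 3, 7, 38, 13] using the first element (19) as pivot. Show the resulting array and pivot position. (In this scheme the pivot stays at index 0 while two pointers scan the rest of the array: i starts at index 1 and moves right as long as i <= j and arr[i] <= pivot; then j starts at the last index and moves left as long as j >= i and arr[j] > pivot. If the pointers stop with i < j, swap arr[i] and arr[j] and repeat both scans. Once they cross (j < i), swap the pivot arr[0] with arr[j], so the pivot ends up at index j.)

Hoare-style two-pointer partition with pivot = 19:

Initial array: [19, 1, 30, 19, 26, 3, 7, 38, 13]

Pointers start at i = 1, j = 8.
i stops at index 2 (arr[2]=30 > 19), j stops at index 8 (arr[8]=13 <= 19): swap arr[2] and arr[8], array becomes [19, 1, 13, 19, 26, 3, 7, 38, 30]
i stops at index 4 (arr[4]=26 > 19), j stops at index 6 (arr[6]=7 <= 19): swap arr[4] and arr[6], array becomes [19, 1, 13, 19, 7, 3, 26, 38, 30]
i ends at 6, j ends at 5: the pointers have crossed (j < i), so scanning stops.

Swap pivot arr[0] with arr[5] to place pivot at position 5: [3, 1, 13, 19, 7, 19, 26, 38, 30]
Pivot position: 5

After partitioning with pivot 19, the array becomes [3, 1, 13, 19, 7, 19, 26, 38, 30]. The pivot is placed at index 5. All elements to the left of the pivot are <= 19, and all elements to the right are > 19.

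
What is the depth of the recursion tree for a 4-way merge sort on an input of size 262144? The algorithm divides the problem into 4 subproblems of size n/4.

For divide and conquer with division factor 4:

Problem sizes at each level:
Level 0: 262144
Level 1: 65536
Level 2: 16384
Level 3: 4096
Level 4: 1024
Level 5: 256
Level 6: 64
Level 7: 16
Level 8: 4
Level 9: 1

The root is level 0 and the size-1 base case is level 9 (the tree spans levels 0 through 9, i.e. 10 levels counting the root), so the depth is the number of divisions: log_4(262144) = 9

The recursion tree depth is log_4(262144) = 9. At each level, the problem size is divided by 4, so it takes 9 divisions to reduce to a base case of size 1. The algorithm makes 4 recursive calls at each level.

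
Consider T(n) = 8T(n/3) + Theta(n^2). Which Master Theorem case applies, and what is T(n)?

Master Theorem for T(n) = 8T(n/3) + O(n^2):

a = 8, b = 3, c = 2
log_b(a) = log_3(8) = 1.8928

Case 3: c = 2 > log_3(8) = 1.8928
T(n) = O(n^2) = O(n^2)

For T(n) = 8T(n/3) + O(n^2): log_3(8) = 1.8928. This is Case 3 of the Master Theorem (c > log_b(a), work dominated by root), giving O(n^2).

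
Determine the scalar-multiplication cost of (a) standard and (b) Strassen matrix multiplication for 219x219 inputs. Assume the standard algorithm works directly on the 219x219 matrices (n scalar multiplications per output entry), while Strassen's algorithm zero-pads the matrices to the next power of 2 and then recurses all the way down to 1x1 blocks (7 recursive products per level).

Matrix multiplication for 219x219 matrices:

Strassen's algorithm requires power-of-2 dimensions. Pad 219x219 to 256x256 (next power of 2).

Standard algorithm: 219^3 = 10503459 multiplications
Strassen's algorithm: 7^(log2(256)) = 7^8 = 5764801 multiplications
Savings: 10503459 - 5764801 = 4738658 multiplications

Standard: 10503459 multiplications (219^3). Strassen: 5764801 multiplications (7^8, after padding to 256x256). Strassen reduces 8 recursive multiplications to 7 at each level.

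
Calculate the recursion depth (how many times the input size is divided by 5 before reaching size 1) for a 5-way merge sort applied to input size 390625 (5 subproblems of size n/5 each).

For divide and conquer with division factor 5:

Problem sizes at each level:
Level 0: 390625
Level 1: 78125
Level 2: 15625
Level 3: 3125
Level 4: 625
Level 5: 125
Level 6: 25
Level 7: 5
Level 8: 1

The root is level 0 and the size-1 base case is level 8 (the tree spans levels 0 through 8, i.e. 9 levels counting the root), so the depth is the number of divisions: log_5(390625) = 8

The recursion tree depth is log_5(390625) = 8. At each level, the problem size is divided by 5, so it takes 8 divisions to reduce to a base case of size 1. The algorithm makes 5 recursive calls at each level.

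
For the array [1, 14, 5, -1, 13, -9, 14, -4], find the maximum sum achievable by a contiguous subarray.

Using Kadane's algorithm on [1, 14, 5, -1, 13, -9, 14, -4]:

Scanning through the array:
Position 1 (value 14): max_ending_here = 15, max_so_far = 15
Position 2 (value 5): max_ending_here = 20, max_so_far = 20
Position 3 (value -1): max_ending_here = 19, max_so_far = 20
Position 4 (value 13): max_ending_here = 32, max_so_far = 32
Position 5 (value -9): max_ending_here = 23, max_so_far = 32
Position 6 (value 14): max_ending_here = 37, max_so_far = 37
Position 7 (value -4): max_ending_here = 33, max_so_far = 37

Maximum subarray: [1, 14, 5, -1, 13, -9, 14]
Maximum sum: 37

The maximum subarray is [1, 14, 5, -1, 13, -9, 14] with sum 37. This subarray runs from index 0 to index 6.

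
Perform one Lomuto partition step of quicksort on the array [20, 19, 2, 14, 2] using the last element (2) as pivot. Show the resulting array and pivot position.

Lomuto partition with pivot = 2:

Initial array: [20, 19, 2, 14, 2]

arr[0]=20 > 2: no swap
arr[1]=19 > 2: no swap
arr[2]=2 <= 2: swap with position 0, array becomes [2, 19, 20, 14, 2]
arr[3]=14 > 2: no swap

Place pivot at position 1: [2, 2, 20, 14, 19]
Pivot position: 1

After partitioning with pivot 2, the array becomes [2, 2, 20, 14, 19]. The pivot is placed at index 1. All elements to the left of the pivot are <= 2, and all elements to the right are > 2.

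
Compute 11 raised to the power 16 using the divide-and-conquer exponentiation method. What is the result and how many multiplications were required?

Computing 11^16 by squaring (build up from 11^1; each line after the first costs one multiplication):

11^1 = 11
11^2 = (11^1)^2 = 11^2 = 121
11^4 = (11^2)^2 = 121^2 = 14641
11^8 = (11^4)^2 = 14641^2 = 214358881
11^16 = (11^8)^2 = 214358881^2 = 45949729863572161

Result: 45949729863572161
Multiplications needed: 4 (4 lines after 11^1)

11^16 = 45949729863572161. Using exponentiation by squaring, this requires 4 multiplications. The key idea: if the exponent is even, square the half-power; if odd, multiply by the base once.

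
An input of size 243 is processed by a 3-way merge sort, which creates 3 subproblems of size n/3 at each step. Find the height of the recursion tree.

For divide and conquer with division factor 3:

Problem sizes at each level:
Level 0: 243
Level 1: 81
Level 2: 27
Level 3: 9
Level 4: 3
Level 5: 1

The root is level 0 and the size-1 base case is level 5 (the tree spans levels 0 through 5, i.e. 6 levels counting the root), so the depth is the number of divisions: log_3(243) = 5

The recursion tree depth is log_3(243) = 5. At each level, the problem size is divided by 3, so it takes 5 divisions to reduce to a base case of size 1. The algorithm makes 3 recursive calls at each level.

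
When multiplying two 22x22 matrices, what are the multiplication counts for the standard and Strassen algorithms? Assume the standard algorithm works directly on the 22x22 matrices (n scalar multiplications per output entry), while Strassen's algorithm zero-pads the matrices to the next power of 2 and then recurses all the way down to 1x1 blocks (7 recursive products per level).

Matrix multiplication for 22x22 matrices:

Strassen's algorithm requires power-of-2 dimensions. Pad 22x22 to 32x32 (next power of 2).

Standard algorithm: 22^3 = 10648 multiplications
Strassen's algorithm: 7^(log2(32)) = 7^5 = 16807 multiplications
Difference: 10648 - 16807 = -6159 (Strassen uses MORE here due to padding overhead — for small or just-over-power-of-2 n, padding can outweigh the per-level savings)

Standard: 10648 multiplications (22^3). Strassen: 16807 multiplications (7^5, after padding to 32x32). Strassen reduces 8 recursive multiplications to 7 at each level.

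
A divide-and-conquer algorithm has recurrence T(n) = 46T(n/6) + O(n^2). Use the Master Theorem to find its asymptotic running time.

Master Theorem for T(n) = 46T(n/6) + O(n^2):

a = 46, b = 6, c = 2
log_b(a) = log_6(46) = 2.1368

Case 1: c = 2 < log_6(46) = 2.1368
T(n) = O(n^(log_6 46))

For T(n) = 46T(n/6) + O(n^2): log_6(46) = 2.1368. This is Case 1 of the Master Theorem (c < log_b(a), work dominated by leaves), giving O(n^(log_6 46)).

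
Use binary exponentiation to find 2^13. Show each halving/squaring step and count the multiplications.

Computing 2^13 by squaring (build up from 2^1; each line after the first costs one multiplication):

2^1 = 2
2^2 = (2^1)^2 = 2^2 = 4
2^3 = 2 * 2^2 = 2 * 4 = 8
2^6 = (2^3)^2 = 8^2 = 64
2^12 = (2^6)^2 = 64^2 = 4096
2^13 = 2 * 2^12 = 2 * 4096 = 8192

Result: 8192
Multiplications needed: 5 (5 lines after 2^1)

2^13 = 8192. Using exponentiation by squaring, this requires 5 multiplications. The key idea: if the exponent is even, square the half-power; if odd, multiply by the base once.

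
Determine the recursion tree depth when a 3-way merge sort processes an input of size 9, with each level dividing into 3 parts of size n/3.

For divide and conquer with division factor 3:

Problem sizes at each level:
Level 0: 9
Level 1: 3
Level 2: 1

The root is level 0 and the size-1 base case is level 2 (the tree spans levels 0 through 2, i.e. 3 levels counting the root), so the depth is the number of divisions: log_3(9) = 2

The recursion tree depth is log_3(9) = 2. At each level, the problem size is divided by 3, so it takes 2 divisions to reduce to a base case of size 1. The algorithm makes 3 recursive calls at each level.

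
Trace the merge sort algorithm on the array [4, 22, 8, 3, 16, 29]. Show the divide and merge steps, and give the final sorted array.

Merge sort trace:

Split: [4, 22, 8, 3, 16, 29] -> [4, 22, 8] and [3, 16, 29]
  Split: [4, 22, 8] -> [4] and [22, 8]
    Split: [22, 8] -> [22] and [8]
    Merge: [22] + [8] -> [8, 22]
  Merge: [4] + [8, 22] -> [4, 8, 22]
  Split: [3, 16, 29] -> [3] and [16, 29]
    Split: [16, 29] -> [16] and [29]
    Merge: [16] + [29] -> [16, 29]
  Merge: [3] + [16, 29] -> [3, 16, 29]
Merge: [4, 8, 22] + [3, 16, 29] -> [3, 4, 8, 16, 22, 29]

Final sorted array: [3, 4, 8, 16, 22, 29]

The merge sort proceeds by recursively splitting the array and merging sorted halves.
After all merges, the sorted array is [3, 4, 8, 16, 22, 29].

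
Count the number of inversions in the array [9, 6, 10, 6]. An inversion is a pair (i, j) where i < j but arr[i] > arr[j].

Finding inversions in [9, 6, 10, 6]:

(0, 1): arr[0]=9 > arr[1]=6
(0, 3): arr[0]=9 > arr[3]=6
(2, 3): arr[2]=10 > arr[3]=6

Total inversions: 3

The array has 3 inversion(s): (0,1), (0,3), (2,3). Each pair (i,j) satisfies i < j and arr[i] > arr[j].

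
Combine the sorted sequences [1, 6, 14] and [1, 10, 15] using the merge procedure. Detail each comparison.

Merging process:

Compare 1 vs 1: take 1 from left. Merged: [1]
Compare 6 vs 1: take 1 from right. Merged: [1, 1]
Compare 6 vs 10: take 6 from left. Merged: [1, 1, 6]
Compare 14 vs 10: take 10 from right. Merged: [1, 1, 6, 10]
Compare 14 vs 15: take 14 from left. Merged: [1, 1, 6, 10, 14]
Append remaining from right: [15]. Merged: [1, 1, 6, 10, 14, 15]

Final merged array: [1, 1, 6, 10, 14, 15]
Total comparisons: 5

The merged array is [1, 1, 6, 10, 14, 15], requiring 5 comparisons. The merge step runs in O(n) time where n is the total number of elements.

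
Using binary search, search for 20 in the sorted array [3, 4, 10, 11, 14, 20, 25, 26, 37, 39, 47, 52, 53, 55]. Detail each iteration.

Binary search for 20 in [3, 4, 10, 11, 14, 20, 25, 26, 37, 39, 47, 52, 53, 55]:

lo=0, hi=13, mid=6, arr[mid]=25 -> 25 > 20, search left half
lo=0, hi=5, mid=2, arr[mid]=10 -> 10 < 20, search right half
lo=3, hi=5, mid=4, arr[mid]=14 -> 14 < 20, search right half
lo=5, hi=5, mid=5, arr[mid]=20 -> Found target at index 5!

Binary search finds 20 at index 5 after 4 comparisons. The search repeatedly halves the search space by comparing with the middle element.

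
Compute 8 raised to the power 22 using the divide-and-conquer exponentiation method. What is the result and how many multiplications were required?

Computing 8^22 by squaring (build up from 8^1; each line after the first costs one multiplication):

8^1 = 8
8^2 = (8^1)^2 = 8^2 = 64
8^4 = (8^2)^2 = 64^2 = 4096
8^5 = 8 * 8^4 = 8 * 4096 = 32768
8^10 = (8^5)^2 = 32768^2 = 1073741824
8^11 = 8 * 8^10 = 8 * 1073741824 = 8589934592
8^22 = (8^11)^2 = 8589934592^2 = 73786976294838206464

Result: 73786976294838206464
Multiplications needed: 6 (6 lines after 8^1)

8^22 = 73786976294838206464. Using exponentiation by squaring, this requires 6 multiplications. The key idea: if the exponent is even, square the half-power; if odd, multiply by the base once.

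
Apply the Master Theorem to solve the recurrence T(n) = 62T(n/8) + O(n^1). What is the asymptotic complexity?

Master Theorem for T(n) = 62T(n/8) + O(n^1):

a = 62, b = 8, c = 1
log_b(a) = log_8(62) = 1.9847

Case 1: c = 1 < log_8(62) = 1.9847
T(n) = O(n^(log_8 62))

For T(n) = 62T(n/8) + O(n^1): log_8(62) = 1.9847. This is Case 1 of the Master Theorem (c < log_b(a), work dominated by leaves), giving O(n^(log_8 62)).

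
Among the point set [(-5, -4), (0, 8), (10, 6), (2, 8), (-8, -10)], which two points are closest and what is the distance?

Computing all pairwise distances among 5 points:

d((-5, -4), (0, 8)) = 13.0
d((-5, -4), (10, 6)) = 18.0278
d((-5, -4), (2, 8)) = 13.8924
d((-5, -4), (-8, -10)) = 6.7082
d((0, 8), (10, 6)) = 10.198
d((0, 8), (2, 8)) = 2.0 <-- minimum
d((0, 8), (-8, -10)) = 19.6977
d((10, 6), (2, 8)) = 8.2462
d((10, 6), (-8, -10)) = 24.0832
d((2, 8), (-8, -10)) = 20.5913

Closest pair: (0, 8) and (2, 8) with distance 2.0

The closest pair is (0, 8) and (2, 8) with Euclidean distance 2.0. For 5 points, brute-force pairwise comparison is shown above. For large n, the divide-and-conquer algorithm (sort by x, recurse on halves, check the dividing strip) achieves O(n log n).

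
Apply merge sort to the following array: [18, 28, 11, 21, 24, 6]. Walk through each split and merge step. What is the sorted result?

Merge sort trace:

Split: [18, 28, 11, 21, 24, 6] -> [18, 28, 11] and [21, 24, 6]
  Split: [18, 28, 11] -> [18] and [28, 11]
    Split: [28, 11] -> [28] and [11]
    Merge: [28] + [11] -> [11, 28]
  Merge: [18] + [11, 28] -> [11, 18, 28]
  Split: [21, 24, 6] -> [21] and [24, 6]
    Split: [24, 6] -> [24] and [6]
    Merge: [24] + [6] -> [6, 24]
  Merge: [21] + [6, 24] -> [6, 21, 24]
Merge: [11, 18, 28] + [6, 21, 24] -> [6, 11, 18, 21, 24, 28]

Final sorted array: [6, 11, 18, 21, 24, 28]

The merge sort proceeds by recursively splitting the array and merging sorted halves.
After all merges, the sorted array is [6, 11, 18, 21, 24, 28].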